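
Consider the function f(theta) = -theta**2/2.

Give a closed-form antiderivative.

Any candidate F(theta) must reproduce f(theta) exactly when differentiated.
Check: d/dtheta[-theta**3/6] = -theta**2/2 = f(theta).

An antiderivative is F(theta) = -theta**3/6.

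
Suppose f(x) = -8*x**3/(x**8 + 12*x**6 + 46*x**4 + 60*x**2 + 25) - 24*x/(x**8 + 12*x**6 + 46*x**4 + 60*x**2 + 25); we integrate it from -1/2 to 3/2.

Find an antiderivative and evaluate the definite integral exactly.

Antiderivative: F(x) = 2/(x**4 + 6*x**2 + 5); value = -8704/39585

f matches the chain-rule pattern g'(h)*h' with inner function h(x) = x**4/3 + 2*x**2 + 5/3; substituting u = h(x) collapses the integral.
F(x) = 2/(x**4 + 6*x**2 + 5) is an antiderivative of f.
Check: d/dx[2/(x**4 + 6*x**2 + 5)] = (-8*x**3 - 24*x)/(x**8 + 12*x**6 + 46*x**4 + 60*x**2 + 25), which equals f(x).
F(3/2) = 32/377; F(-1/2) = 32/105.
Integral = F(3/2) - F(-1/2) = -8704/39585.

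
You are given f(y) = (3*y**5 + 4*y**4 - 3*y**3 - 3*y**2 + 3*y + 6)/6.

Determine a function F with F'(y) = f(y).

An antiderivative is F(y) = y**6/12 + 2*y**5/15 - y**4/8 - y**3/6 + y**2/4 + y.

For F(y) to be correct the identity F'(y) - f(y) = 0 must hold.
Check: d/dy[y**6/12 + 2*y**5/15 - y**4/8 - y**3/6 + y**2/4 + y] = y**5/2 + 2*y**4/3 - y**3/2 - y**2/2 + y/2 + 1, which equals f(y).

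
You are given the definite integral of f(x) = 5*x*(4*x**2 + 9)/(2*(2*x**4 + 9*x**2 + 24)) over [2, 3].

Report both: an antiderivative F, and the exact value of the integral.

f matches the chain-rule pattern g'(h)*h' with inner function h(x) = x**4/3 + 3*x**2/2 + 4; substituting u = h(x) collapses the integral.
F(x) = 5*log(x**4/3 + 3*x**2/2 + 4)/4 is an antiderivative of f.
Check: d/dx[5*log(x**4/3 + 3*x**2/2 + 4)/4] = (20*x**3 + 45*x)/(4*x**4 + 18*x**2 + 48), which equals f(x).
F(3) = 5*log(89/2)/4; F(2) = 5*log(46/3)/4.
Integral = F(3) - F(2) = -5*log(46/3)/4 + 5*log(89/2)/4.

Antiderivative: F(x) = 5*log(x**4/3 + 3*x**2/2 + 4)/4; value = -5*log(46/3)/4 + 5*log(89/2)/4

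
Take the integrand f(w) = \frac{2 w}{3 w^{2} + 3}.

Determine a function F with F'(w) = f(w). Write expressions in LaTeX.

The substitution u = w^{2} + 1 works: f is exactly (dF/du)*(du/dw) for that inner function.
Check: d/dw[\frac{\log{\left(w^{2} + 1 \right)}}{3}] = \frac{2 w}{3 w^{2} + 3} = f(w).

An antiderivative is F(w) = \frac{\log{\left(w^{2} + 1 \right)}}{3}.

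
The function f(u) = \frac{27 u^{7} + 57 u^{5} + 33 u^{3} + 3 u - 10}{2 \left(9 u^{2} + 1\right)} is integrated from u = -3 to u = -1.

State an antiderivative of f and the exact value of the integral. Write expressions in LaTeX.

Any candidate F(u) must reproduce f(u) exactly when differentiated.
F(u) = \frac{3 \left(u^{2} + 1\right)^{3} - 20 \operatorname{atan}{\left(3 u \right)}}{12} is an antiderivative of f.
Check: d/du[\frac{3 \left(u^{2} + 1\right)^{3} - 20 \operatorname{atan}{\left(3 u \right)}}{12}] = \frac{27 u^{7} + 57 u^{5} + 33 u^{3} + 3 u - 10}{18 u^{2} + 2}, which equals f(u).
F(-1) = 2 + \frac{5 \operatorname{atan}{\left(3 \right)}}{3}; F(-3) = \frac{5 \operatorname{atan}{\left(9 \right)}}{3} + 250.
Integral = F(-1) - F(-3) = -248 - \frac{5 \operatorname{atan}{\left(9 \right)}}{3} + \frac{5 \operatorname{atan}{\left(3 \right)}}{3}.

Antiderivative: F(u) = \frac{3 \left(u^{2} + 1\right)^{3} - 20 \operatorname{atan}{\left(3 u \right)}}{12}; value = -248 - \frac{5 \operatorname{atan}{\left(9 \right)}}{3} + \frac{5 \operatorname{atan}{\left(3 \right)}}{3}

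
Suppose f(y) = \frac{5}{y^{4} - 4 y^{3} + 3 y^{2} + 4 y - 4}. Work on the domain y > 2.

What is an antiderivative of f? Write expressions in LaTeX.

Factor the denominator (\left(y - 2\right)^{2} \left(y - 1\right) \left(y + 1\right)) and decompose: f = - \frac{5}{18 \left(y + 1\right)} + \frac{5}{2 \left(y - 1\right)} - \frac{20}{9 \left(y - 2\right)} + \frac{5}{3 \left(y - 2\right)^{2}}; each piece integrates to a log, atan, or power term.
Check: d/dy[\frac{- 40 y \log{\left(y - 2 \right)} + 45 y \log{\left(y - 1 \right)} - 5 y \log{\left(y + 1 \right)} + 80 \log{\left(y - 2 \right)} - 90 \log{\left(y - 1 \right)} + 10 \log{\left(y + 1 \right)} - 30}{18 y - 36}] = \frac{5}{y^{4} - 4 y^{3} + 3 y^{2} + 4 y - 4} = f(y).

An antiderivative is F(y) = \frac{- 40 y \log{\left(y - 2 \right)} + 45 y \log{\left(y - 1 \right)} - 5 y \log{\left(y + 1 \right)} + 80 \log{\left(y - 2 \right)} - 90 \log{\left(y - 1 \right)} + 10 \log{\left(y + 1 \right)} - 30}{18 y - 36}.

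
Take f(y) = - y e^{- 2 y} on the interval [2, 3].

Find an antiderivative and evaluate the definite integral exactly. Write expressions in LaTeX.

Antiderivative: F(y) = \frac{\left(2 y + 1\right) e^{- 2 y}}{4}; value = - \frac{5}{4 e^{4}} + \frac{7}{4 e^{6}}

Recognize the product-rule pattern: f = u'v + uv' with u = \frac{y}{2} + \frac{1}{4}, v = e^{- 2 y}, so integration by parts undoes it.
F(y) = \frac{\left(2 y + 1\right) e^{- 2 y}}{4} is an antiderivative of f.
Check: d/dy[\frac{\left(2 y + 1\right) e^{- 2 y}}{4}] = - y e^{- 2 y} = f(y).
F(3) = \frac{7}{4 e^{6}}; F(2) = \frac{5}{4 e^{4}}.
Integral = F(3) - F(2) = - \frac{5}{4 e^{4}} + \frac{7}{4 e^{6}}.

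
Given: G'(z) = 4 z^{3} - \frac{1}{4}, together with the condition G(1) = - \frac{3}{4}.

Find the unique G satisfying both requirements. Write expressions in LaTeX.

G(z) = \frac{4 z^{4} - z - 6}{4}

Check a candidate G(z) by differentiating: d/dz[G] must match the given G'(z).
A general antiderivative is z^{4} - \frac{z}{4} - 2 + C.
The condition gives C = - \frac{3}{4} - (- \frac{5}{4}) = \frac{1}{2}.
So G(z) = \frac{4 z^{4} - z - 6}{4}.
Check: d/dz[\frac{4 z^{4} - z - 6}{4}] = 4 z^{3} - \frac{1}{4} = G'(z).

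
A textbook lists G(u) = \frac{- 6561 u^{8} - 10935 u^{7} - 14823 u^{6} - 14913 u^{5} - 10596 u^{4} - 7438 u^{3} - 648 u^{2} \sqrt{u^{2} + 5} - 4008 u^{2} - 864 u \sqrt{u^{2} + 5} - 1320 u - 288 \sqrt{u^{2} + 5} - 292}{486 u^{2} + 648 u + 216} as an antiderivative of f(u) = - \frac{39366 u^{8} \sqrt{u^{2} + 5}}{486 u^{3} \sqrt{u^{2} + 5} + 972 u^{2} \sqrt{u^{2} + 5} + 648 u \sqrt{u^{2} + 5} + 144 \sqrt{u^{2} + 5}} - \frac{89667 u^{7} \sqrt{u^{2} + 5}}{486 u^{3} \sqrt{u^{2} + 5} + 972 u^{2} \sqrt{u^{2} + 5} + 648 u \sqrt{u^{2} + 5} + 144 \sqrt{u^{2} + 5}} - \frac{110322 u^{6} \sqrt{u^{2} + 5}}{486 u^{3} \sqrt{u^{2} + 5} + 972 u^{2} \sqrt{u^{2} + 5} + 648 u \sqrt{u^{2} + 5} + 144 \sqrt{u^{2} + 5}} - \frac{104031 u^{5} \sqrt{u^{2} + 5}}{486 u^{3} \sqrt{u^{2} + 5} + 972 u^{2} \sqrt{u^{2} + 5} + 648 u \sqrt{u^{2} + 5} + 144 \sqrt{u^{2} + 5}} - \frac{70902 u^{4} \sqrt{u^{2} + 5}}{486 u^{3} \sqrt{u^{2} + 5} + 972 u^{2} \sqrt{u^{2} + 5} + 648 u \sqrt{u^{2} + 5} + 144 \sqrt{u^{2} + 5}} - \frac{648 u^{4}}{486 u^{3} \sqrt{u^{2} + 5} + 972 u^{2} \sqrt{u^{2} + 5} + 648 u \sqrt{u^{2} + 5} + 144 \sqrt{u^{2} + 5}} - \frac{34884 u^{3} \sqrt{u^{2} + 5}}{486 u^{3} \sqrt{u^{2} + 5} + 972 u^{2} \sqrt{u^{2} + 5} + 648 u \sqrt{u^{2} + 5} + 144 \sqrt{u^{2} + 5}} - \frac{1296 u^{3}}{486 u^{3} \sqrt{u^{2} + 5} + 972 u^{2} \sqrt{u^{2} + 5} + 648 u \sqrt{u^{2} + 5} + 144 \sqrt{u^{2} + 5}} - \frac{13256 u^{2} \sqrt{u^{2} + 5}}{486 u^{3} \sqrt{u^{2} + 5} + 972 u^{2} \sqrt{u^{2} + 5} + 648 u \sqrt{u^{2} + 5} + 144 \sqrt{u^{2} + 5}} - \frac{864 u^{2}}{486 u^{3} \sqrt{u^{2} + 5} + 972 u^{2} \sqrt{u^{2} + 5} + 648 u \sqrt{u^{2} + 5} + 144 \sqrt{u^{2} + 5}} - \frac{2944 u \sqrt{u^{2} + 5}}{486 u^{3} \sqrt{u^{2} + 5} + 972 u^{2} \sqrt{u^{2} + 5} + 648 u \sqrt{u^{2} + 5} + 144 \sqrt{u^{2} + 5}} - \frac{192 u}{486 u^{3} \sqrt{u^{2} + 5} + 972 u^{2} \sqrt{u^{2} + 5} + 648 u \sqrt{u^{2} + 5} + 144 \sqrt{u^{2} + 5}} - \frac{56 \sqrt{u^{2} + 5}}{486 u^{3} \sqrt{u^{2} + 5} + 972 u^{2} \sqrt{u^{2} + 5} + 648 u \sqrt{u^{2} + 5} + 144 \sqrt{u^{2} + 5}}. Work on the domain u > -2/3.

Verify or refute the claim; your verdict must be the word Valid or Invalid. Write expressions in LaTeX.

Invalid: d/du[G] - f = - \frac{5}{3}, which is not 0.

d/du[G] = \frac{- 39366 u^{8} \sqrt{u^{2} + 5} - 89667 u^{7} \sqrt{u^{2} + 5} - 110322 u^{6} \sqrt{u^{2} + 5} - 104031 u^{5} \sqrt{u^{2} + 5} - 70902 u^{4} \sqrt{u^{2} + 5} - 648 u^{4} - 35694 u^{3} \sqrt{u^{2} + 5} - 1296 u^{3} - 14876 u^{2} \sqrt{u^{2} + 5} - 864 u^{2} - 4024 u \sqrt{u^{2} + 5} - 192 u - 296 \sqrt{u^{2} + 5}}{486 u^{3} \sqrt{u^{2} + 5} + 972 u^{2} \sqrt{u^{2} + 5} + 648 u \sqrt{u^{2} + 5} + 144 \sqrt{u^{2} + 5}}
d/du[G] - f(u) = - \frac{5}{3} != 0.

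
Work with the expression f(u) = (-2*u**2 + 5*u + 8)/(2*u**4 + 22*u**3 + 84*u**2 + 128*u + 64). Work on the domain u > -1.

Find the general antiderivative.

F(u) = (2*u*log(u + 1) + 45*u*log(u + 2) - 47*u*log(u + 4) + 8*log(u + 1) + 180*log(u + 2) - 188*log(u + 4) + 132)/(36*(u + 4)) + C

The denominator factors as 2*(u + 1)*(u + 2)*(u + 4)**2; partial fractions split f into directly integrable pieces: -47/(36*(u + 4)) - 11/(3*(u + 4)**2) + 5/(4*(u + 2)) + 1/(18*(u + 1)).
Check: d/du[(2*u*log(u + 1) + 45*u*log(u + 2) - 47*u*log(u + 4) + 8*log(u + 1) + 180*log(u + 2) - 188*log(u + 4) + 132)/(36*(u + 4))] = (-2*u**2 + 5*u + 8)/(2*u**4 + 22*u**3 + 84*u**2 + 128*u + 64) = f(u).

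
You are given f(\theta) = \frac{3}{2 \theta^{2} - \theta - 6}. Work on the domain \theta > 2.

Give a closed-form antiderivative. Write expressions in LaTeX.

An antiderivative is F(\theta) = \frac{3 \log{\left(\theta - 2 \right)}}{7} - \frac{3 \log{\left(\theta + \frac{3}{2} \right)}}{7}.

Factor the denominator (\left(\theta - 2\right) \left(2 \theta + 3\right)) and decompose: f = - \frac{6}{7 \left(2 \theta + 3\right)} + \frac{3}{7 \left(\theta - 2\right)}; each piece integrates to a log, atan, or power term.
Check: d/d\theta[\frac{3 \log{\left(\theta - 2 \right)}}{7} - \frac{3 \log{\left(\theta + \frac{3}{2} \right)}}{7}] = \frac{3}{2 \theta^{2} - \theta - 6} = f(\theta).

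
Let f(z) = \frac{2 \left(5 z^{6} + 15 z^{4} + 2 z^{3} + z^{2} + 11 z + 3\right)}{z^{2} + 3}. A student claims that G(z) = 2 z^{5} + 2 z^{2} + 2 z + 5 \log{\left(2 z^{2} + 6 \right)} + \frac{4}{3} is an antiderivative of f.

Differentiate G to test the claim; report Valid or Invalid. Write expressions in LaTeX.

d/dz[G] = \frac{10 z^{6} + 30 z^{4} + 4 z^{3} + 2 z^{2} + 22 z + 6}{z^{2} + 3}
This equals f(z) exactly, so the claim holds.

Valid - differentiating G returns exactly f.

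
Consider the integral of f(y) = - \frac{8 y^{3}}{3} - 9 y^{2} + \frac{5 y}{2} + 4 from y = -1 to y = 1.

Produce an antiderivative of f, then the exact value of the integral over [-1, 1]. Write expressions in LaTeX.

The integrand splits into summands that can be handled one at a time.
F(y) = - \frac{8 y^{4} + 36 y^{3} - 15 y^{2} - 48 y + 30}{12} is an antiderivative of f.
Check: d/dy[- \frac{8 y^{4} + 36 y^{3} - 15 y^{2} - 48 y + 30}{12}] = - \frac{8 y^{3}}{3} - 9 y^{2} + \frac{5 y}{2} + 4 = f(y).
F(1) = - \frac{11}{12}; F(-1) = - \frac{35}{12}.
Integral = F(1) - F(-1) = 2.

Antiderivative: F(y) = - \frac{8 y^{4} + 36 y^{3} - 15 y^{2} - 48 y + 30}{12}; value = 2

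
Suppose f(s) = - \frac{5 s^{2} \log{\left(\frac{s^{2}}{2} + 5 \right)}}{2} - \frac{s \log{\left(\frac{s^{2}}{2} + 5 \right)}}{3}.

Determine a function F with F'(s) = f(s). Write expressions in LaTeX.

An antiderivative is F(s) = \frac{5 s^{3}}{9} + \frac{s^{2}}{6} - \frac{50 s}{3} + \left(- \frac{5 s^{3}}{6} - \frac{s^{2}}{6}\right) \log{\left(\frac{s^{2}}{2} + 5 \right)} - \frac{5 \log{\left(s^{2} + 10 \right)}}{3} + \frac{50 \sqrt{10} \operatorname{atan}{\left(\frac{\sqrt{10} s}{10} \right)}}{3}.

The integrand splits into summands that can be handled one at a time.
Check: d/ds[\frac{5 s^{3}}{9} + \frac{s^{2}}{6} - \frac{50 s}{3} + \left(- \frac{5 s^{3}}{6} - \frac{s^{2}}{6}\right) \log{\left(\frac{s^{2}}{2} + 5 \right)} - \frac{5 \log{\left(s^{2} + 10 \right)}}{3} + \frac{50 \sqrt{10} \operatorname{atan}{\left(\frac{\sqrt{10} s}{10} \right)}}{3}] = - \frac{5 s^{2} \log{\left(\frac{s^{2}}{2} + 5 \right)}}{2} - \frac{s \log{\left(\frac{s^{2}}{2} + 5 \right)}}{3} = f(s).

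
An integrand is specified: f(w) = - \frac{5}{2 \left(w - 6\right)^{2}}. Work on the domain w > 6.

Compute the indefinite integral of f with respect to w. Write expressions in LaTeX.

Any candidate F(w) must reproduce f(w) exactly when differentiated.
Check: d/dw[\frac{5}{2 w - 12}] = - \frac{5}{2 w^{2} - 24 w + 72}, which equals f(w).

F(w) = \frac{5}{2 w - 12} + C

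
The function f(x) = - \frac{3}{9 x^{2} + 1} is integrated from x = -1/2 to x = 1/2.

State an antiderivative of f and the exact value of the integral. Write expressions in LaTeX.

Antiderivative: F(x) = - \operatorname{atan}{\left(3 x \right)}; value = - 2 \operatorname{atan}{\left(\frac{3}{2} \right)}

A candidate is checked by its d/dx: the result must match f(x).
F(x) = - \operatorname{atan}{\left(3 x \right)} is an antiderivative of f.
Check: d/dx[- \operatorname{atan}{\left(3 x \right)}] = - \frac{3}{9 x^{2} + 1} = f(x).
F(1/2) = - \operatorname{atan}{\left(\frac{3}{2} \right)}; F(-1/2) = \operatorname{atan}{\left(\frac{3}{2} \right)}.
Integral = F(1/2) - F(-1/2) = - 2 \operatorname{atan}{\left(\frac{3}{2} \right)}.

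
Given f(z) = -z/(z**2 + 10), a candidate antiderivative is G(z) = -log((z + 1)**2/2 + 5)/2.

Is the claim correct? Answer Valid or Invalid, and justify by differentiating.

d/dz[G] = (-z - 1)/(z**2 + 2*z + 11)
d/dz[G] - f(z) = (z**2 + z - 10)/(z**4 + 2*z**3 + 21*z**2 + 20*z + 110) != 0.

Invalid: d/dz[G] - f = (z**2 + z - 10)/(z**4 + 2*z**3 + 21*z**2 + 20*z + 110), which is not 0.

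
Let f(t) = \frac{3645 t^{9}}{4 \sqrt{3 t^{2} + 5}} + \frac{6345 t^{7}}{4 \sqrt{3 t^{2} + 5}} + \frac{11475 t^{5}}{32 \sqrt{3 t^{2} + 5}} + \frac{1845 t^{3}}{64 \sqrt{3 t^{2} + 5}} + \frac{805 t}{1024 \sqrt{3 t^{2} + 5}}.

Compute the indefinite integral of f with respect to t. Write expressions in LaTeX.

F(t) = \frac{135 t^{8} \sqrt{3 t^{2} + 5}}{4} + \frac{45 t^{6} \sqrt{3 t^{2} + 5}}{4} + \frac{45 t^{4} \sqrt{3 t^{2} + 5}}{32} + \frac{5 t^{2} \sqrt{3 t^{2} + 5}}{64} + \frac{5 \sqrt{3 t^{2} + 5}}{3072} + C

Recognize the product-rule pattern: f = u'v + uv' with u = \frac{5 \sqrt{3 t^{2} + 5}}{12}, v = \left(3 t^{2} + \frac{1}{4}\right)^{4}, so integration by parts undoes it.
Check: d/dt[\frac{135 t^{8} \sqrt{3 t^{2} + 5}}{4} + \frac{45 t^{6} \sqrt{3 t^{2} + 5}}{4} + \frac{45 t^{4} \sqrt{3 t^{2} + 5}}{32} + \frac{5 t^{2} \sqrt{3 t^{2} + 5}}{64} + \frac{5 \sqrt{3 t^{2} + 5}}{3072}] = \frac{933120 t^{9} + 1624320 t^{7} + 367200 t^{5} + 29520 t^{3} + 805 t}{1024 \sqrt{3 t^{2} + 5}}, which equals f(t).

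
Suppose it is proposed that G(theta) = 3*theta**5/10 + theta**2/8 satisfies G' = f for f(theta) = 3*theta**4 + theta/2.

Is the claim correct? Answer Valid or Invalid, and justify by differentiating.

Invalid: d/dtheta[G] - f = -3*theta**4/2 - theta/4, which is not 0.

d/dtheta[G] = 3*theta**4/2 + theta/4
d/dtheta[G] - f(theta) = -3*theta**4/2 - theta/4 != 0.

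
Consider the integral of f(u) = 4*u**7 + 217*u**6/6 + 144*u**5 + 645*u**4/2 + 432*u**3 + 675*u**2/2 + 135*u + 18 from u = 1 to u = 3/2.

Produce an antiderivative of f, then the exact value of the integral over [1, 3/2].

Antiderivative: F(u) = u**8/2 + 31*u**7/6 + 24*u**6 + 129*u**5/2 + 108*u**4 + 225*u**3/2 + 135*u**2/2 + 18*u; value = 2410613/1536

f has the shape v'r + vr' for v = (u**2 + 3*u + 3)**3 and r = u**2/2 + 2*u/3 — it is the derivative of the product v*r.
F(u) = u**8/2 + 31*u**7/6 + 24*u**6 + 129*u**5/2 + 108*u**4 + 225*u**3/2 + 135*u**2/2 + 18*u is an antiderivative of f.
Check: d/du[u**8/2 + 31*u**7/6 + 24*u**6 + 129*u**5/2 + 108*u**4 + 225*u**3/2 + 135*u**2/2 + 18*u] = 4*u**7 + 217*u**6/6 + 144*u**5 + 645*u**4/2 + 432*u**3 + 675*u**2/2 + 135*u + 18 = f(u).
F(3/2) = 1008423/512; F(1) = 2401/6.
Integral = F(3/2) - F(1) = 2410613/1536.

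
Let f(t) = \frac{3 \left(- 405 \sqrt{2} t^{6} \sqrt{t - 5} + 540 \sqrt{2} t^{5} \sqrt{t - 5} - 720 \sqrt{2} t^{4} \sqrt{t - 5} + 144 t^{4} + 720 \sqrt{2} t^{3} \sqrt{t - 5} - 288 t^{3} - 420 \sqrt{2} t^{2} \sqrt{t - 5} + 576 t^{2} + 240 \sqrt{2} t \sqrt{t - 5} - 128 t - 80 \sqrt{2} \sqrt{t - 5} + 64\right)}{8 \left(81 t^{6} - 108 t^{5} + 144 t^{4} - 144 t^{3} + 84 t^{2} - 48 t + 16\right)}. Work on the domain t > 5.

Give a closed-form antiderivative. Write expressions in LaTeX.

An antiderivative is F(t) = \frac{- 45 \sqrt{2} t^{4} \sqrt{t - 5} + 255 \sqrt{2} t^{3} \sqrt{t - 5} - 180 \sqrt{2} t^{2} \sqrt{t - 5} - 24 t^{2} + 170 \sqrt{2} t \sqrt{t - 5} + 24 t - 100 \sqrt{2} \sqrt{t - 5} - 32}{36 t^{3} - 24 t^{2} + 24 t - 16}.

Since d/dt undoes antidifferentiation here, F'(t) = f(t) is required of F(t).
Check: d/dt[\frac{- 45 \sqrt{2} t^{4} \sqrt{t - 5} + 255 \sqrt{2} t^{3} \sqrt{t - 5} - 180 \sqrt{2} t^{2} \sqrt{t - 5} - 24 t^{2} + 170 \sqrt{2} t \sqrt{t - 5} + 24 t - 100 \sqrt{2} \sqrt{t - 5} - 32}{36 t^{3} - 24 t^{2} + 24 t - 16}] = \frac{- 1215 \sqrt{2} t^{7} + 7695 \sqrt{2} t^{6} - 10260 \sqrt{2} t^{5} + 432 t^{4} \sqrt{t - 5} + 12960 \sqrt{2} t^{4} - 864 t^{3} \sqrt{t - 5} - 12060 \sqrt{2} t^{3} + 1728 t^{2} \sqrt{t - 5} + 7020 \sqrt{2} t^{2} - 384 t \sqrt{t - 5} - 3840 \sqrt{2} t + 192 \sqrt{t - 5} + 1200 \sqrt{2}}{648 t^{6} \sqrt{t - 5} - 864 t^{5} \sqrt{t - 5} + 1152 t^{4} \sqrt{t - 5} - 1152 t^{3} \sqrt{t - 5} + 672 t^{2} \sqrt{t - 5} - 384 t \sqrt{t - 5} + 128 \sqrt{t - 5}}, which equals f(t).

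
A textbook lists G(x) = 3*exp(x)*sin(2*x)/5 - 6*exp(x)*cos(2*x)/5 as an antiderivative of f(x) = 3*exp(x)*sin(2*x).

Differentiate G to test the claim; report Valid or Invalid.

Valid - the claim checks out under differentiation.

d/dx[G] = 3*exp(x)*sin(2*x)
This equals f(x) exactly, so the claim holds.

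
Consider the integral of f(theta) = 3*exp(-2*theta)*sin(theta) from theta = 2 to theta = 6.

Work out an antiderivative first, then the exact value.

A candidate is checked by its d/dtheta: the result must match f(theta).
F(theta) = -3*(2*sin(theta) + cos(theta))*exp(-2*theta)/5 is an antiderivative of f.
Check: d/dtheta[-3*(2*sin(theta) + cos(theta))*exp(-2*theta)/5] = 3*exp(-2*theta)*sin(theta) = f(theta).
F(6) = -3*exp(-12)*cos(6)/5 - 6*exp(-12)*sin(6)/5; F(2) = -6*exp(-4)*sin(2)/5 - 3*exp(-4)*cos(2)/5.
Integral = F(6) - F(2) = 3*exp(-4)*cos(2)/5 - 3*exp(-12)*cos(6)/5 - 6*exp(-12)*sin(6)/5 + 6*exp(-4)*sin(2)/5.

Antiderivative: F(theta) = -3*(2*sin(theta) + cos(theta))*exp(-2*theta)/5; value = 3*exp(-4)*cos(2)/5 - 3*exp(-12)*cos(6)/5 - 6*exp(-12)*sin(6)/5 + 6*exp(-4)*sin(2)/5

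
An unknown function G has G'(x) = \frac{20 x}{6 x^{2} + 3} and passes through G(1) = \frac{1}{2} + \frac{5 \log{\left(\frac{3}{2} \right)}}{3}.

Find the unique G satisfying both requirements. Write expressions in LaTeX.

G'(x) matches the chain-rule pattern g'(h)*h' with inner function h(x) = x^{2} + \frac{1}{2}; substituting u = h(x) collapses the integral.
A general antiderivative is \frac{5 \log{\left(x^{2} + \frac{1}{2} \right)}}{3} + C.
The condition gives C = \frac{1}{2} + \frac{5 \log{\left(\frac{3}{2} \right)}}{3} - (\frac{5 \log{\left(\frac{3}{2} \right)}}{3}) = \frac{1}{2}.
So G(x) = \frac{5 \log{\left(x^{2} + \frac{1}{2} \right)}}{3} + \frac{1}{2}.
Check: d/dx[\frac{5 \log{\left(x^{2} + \frac{1}{2} \right)}}{3} + \frac{1}{2}] = \frac{20 x}{6 x^{2} + 3} = G'(x).

G(x) = \frac{5 \log{\left(x^{2} + \frac{1}{2} \right)}}{3} + \frac{1}{2}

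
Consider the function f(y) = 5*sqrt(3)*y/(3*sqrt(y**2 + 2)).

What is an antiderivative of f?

An antiderivative is F(y) = 5*sqrt(3)*sqrt(y**2 + 2)/3.

The substitution u = 3*y**2 + 6 works: f is exactly (dF/du)*(du/dy) for that inner function.
Check: d/dy[5*sqrt(3)*sqrt(y**2 + 2)/3] = 5*sqrt(3)*y/(3*sqrt(y**2 + 2)) = f(y).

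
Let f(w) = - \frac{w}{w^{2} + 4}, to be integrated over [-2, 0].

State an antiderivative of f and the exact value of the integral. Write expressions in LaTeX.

The substitution u = \frac{w^{2}}{2} + 2 works: f is exactly (dF/du)*(du/dw) for that inner function.
F(w) = - \frac{\log{\left(\frac{w^{2}}{2} + 2 \right)}}{2} is an antiderivative of f.
Check: d/dw[- \frac{\log{\left(\frac{w^{2}}{2} + 2 \right)}}{2}] = - \frac{w}{w^{2} + 4} = f(w).
F(0) = - \frac{\log{\left(2 \right)}}{2}; F(-2) = - \frac{\log{\left(4 \right)}}{2}.
Integral = F(0) - F(-2) = - \frac{\log{\left(2 \right)}}{2} + \frac{\log{\left(4 \right)}}{2}.

Antiderivative: F(w) = - \frac{\log{\left(\frac{w^{2}}{2} + 2 \right)}}{2}; value = - \frac{\log{\left(2 \right)}}{2} + \frac{\log{\left(4 \right)}}{2}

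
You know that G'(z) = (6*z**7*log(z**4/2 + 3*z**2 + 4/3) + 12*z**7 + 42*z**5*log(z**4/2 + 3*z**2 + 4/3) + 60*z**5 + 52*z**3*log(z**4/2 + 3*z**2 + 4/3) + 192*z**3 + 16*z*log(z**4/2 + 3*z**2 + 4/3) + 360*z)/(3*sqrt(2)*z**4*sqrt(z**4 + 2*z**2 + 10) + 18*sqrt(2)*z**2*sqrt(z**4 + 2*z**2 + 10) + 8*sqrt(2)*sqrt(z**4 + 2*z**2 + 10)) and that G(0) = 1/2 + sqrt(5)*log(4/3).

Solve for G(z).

Recognize the product-rule pattern: G'(z) = u'v + uv' with u = sqrt(z**4/2 + z**2 + 5), v = log(z**4/2 + 3*z**2 + 4/3), so integration by parts undoes it.
A general antiderivative is sqrt(z**4/2 + z**2 + 5)*log(z**4/2 + 3*z**2 + 4/3) + C.
The condition gives C = 1/2 + sqrt(5)*log(4/3) - (sqrt(5)*log(4/3)) = 1/2.
So G(z) = sqrt(z**4/2 + z**2 + 5)*log(z**4/2 + 3*z**2 + 4/3) + 1/2.
Check: d/dz[sqrt(z**4/2 + z**2 + 5)*log(z**4/2 + 3*z**2 + 4/3) + 1/2] = (6*z**7*log(z**4/2 + 3*z**2 + 4/3) + 12*z**7 + 42*z**5*log(z**4/2 + 3*z**2 + 4/3) + 60*z**5 + 52*z**3*log(z**4/2 + 3*z**2 + 4/3) + 192*z**3 + 16*z*log(z**4/2 + 3*z**2 + 4/3) + 360*z)/(3*sqrt(2)*z**4*sqrt(z**4 + 2*z**2 + 10) + 18*sqrt(2)*z**2*sqrt(z**4 + 2*z**2 + 10) + 8*sqrt(2)*sqrt(z**4 + 2*z**2 + 10)) = G'(z).

G(z) = sqrt(z**4/2 + z**2 + 5)*log(z**4/2 + 3*z**2 + 4/3) + 1/2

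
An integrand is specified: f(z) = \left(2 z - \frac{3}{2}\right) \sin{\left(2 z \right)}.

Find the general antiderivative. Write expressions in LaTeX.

F(z) = - z \cos{\left(2 z \right)} + \frac{\sin{\left(2 z \right)}}{2} + \frac{3 \cos{\left(2 z \right)}}{4} + C

Recover f(z) by differentiating a candidate F(z); any mismatch rules it out.
Check: d/dz[- z \cos{\left(2 z \right)} + \frac{\sin{\left(2 z \right)}}{2} + \frac{3 \cos{\left(2 z \right)}}{4}] = 2 z \sin{\left(2 z \right)} - \frac{3 \sin{\left(2 z \right)}}{2}, which equals f(z).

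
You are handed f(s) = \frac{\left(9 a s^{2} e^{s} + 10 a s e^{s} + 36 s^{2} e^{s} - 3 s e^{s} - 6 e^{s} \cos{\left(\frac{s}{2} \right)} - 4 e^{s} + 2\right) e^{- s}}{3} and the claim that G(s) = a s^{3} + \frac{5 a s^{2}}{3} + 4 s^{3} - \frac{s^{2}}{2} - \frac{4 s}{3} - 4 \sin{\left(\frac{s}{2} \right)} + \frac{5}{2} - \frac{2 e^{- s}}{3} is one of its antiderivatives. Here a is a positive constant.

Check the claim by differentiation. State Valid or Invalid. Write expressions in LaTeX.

d/ds[G] = \frac{\left(9 a s^{2} e^{s} + 10 a s e^{s} + 36 s^{2} e^{s} - 3 s e^{s} - 6 e^{s} \cos{\left(\frac{s}{2} \right)} - 4 e^{s} + 2\right) e^{- s}}{3}
This equals f(s) exactly, so the claim holds.

Valid - the claim checks out under differentiation.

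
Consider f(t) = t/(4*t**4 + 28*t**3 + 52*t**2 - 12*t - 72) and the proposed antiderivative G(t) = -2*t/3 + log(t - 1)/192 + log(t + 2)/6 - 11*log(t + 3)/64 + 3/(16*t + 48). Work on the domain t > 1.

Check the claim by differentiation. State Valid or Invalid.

d/dt[G] = (-8*t**4 - 56*t**3 - 104*t**2 + 27*t + 144)/(12*t**4 + 84*t**3 + 156*t**2 - 36*t - 216)
d/dt[G] - f(t) = -2/3 != 0.

Invalid: d/dt[G] - f = -2/3, which is not 0.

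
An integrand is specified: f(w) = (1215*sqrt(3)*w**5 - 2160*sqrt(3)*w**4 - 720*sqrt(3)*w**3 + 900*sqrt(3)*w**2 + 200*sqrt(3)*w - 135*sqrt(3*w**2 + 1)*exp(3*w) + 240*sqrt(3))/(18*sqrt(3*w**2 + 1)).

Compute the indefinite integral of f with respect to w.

Check any antiderivative F(w) by computing F'(w) and comparing it with f(w).
Check: d/dw[27*w**4*sqrt(w**2 + 1/3)/2 - 30*w**3*sqrt(w**2 + 1/3) - 58*w**2*sqrt(w**2 + 1/3)/3 + 40*w*sqrt(w**2 + 1/3) + 24*sqrt(w**2 + 1/3) - 5*exp(3*w)/2] = sqrt(3)*(1215*w**5 - 2160*w**4 - 720*w**3 + 900*w**2 + 200*w - 45*sqrt(3)*sqrt(3*w**2 + 1)*exp(3*w) + 240)/(18*sqrt(3*w**2 + 1)), which equals f(w).

F(w) = 27*w**4*sqrt(w**2 + 1/3)/2 - 30*w**3*sqrt(w**2 + 1/3) - 58*w**2*sqrt(w**2 + 1/3)/3 + 40*w*sqrt(w**2 + 1/3) + 24*sqrt(w**2 + 1/3) - 5*exp(3*w)/2 + C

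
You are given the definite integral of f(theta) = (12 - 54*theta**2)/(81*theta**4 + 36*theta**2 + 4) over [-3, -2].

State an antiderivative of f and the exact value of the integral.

Recognize the product-rule pattern: f = u'v + uv' with u = 2*theta, v = 1/(3*theta**2 + 2/3), so integration by parts undoes it.
F(theta) = 6*theta/(9*theta**2 + 2) is an antiderivative of f.
Check: d/dtheta[6*theta/(9*theta**2 + 2)] = (12 - 54*theta**2)/(81*theta**4 + 36*theta**2 + 4) = f(theta).
F(-2) = -6/19; F(-3) = -18/83.
Integral = F(-2) - F(-3) = -156/1577.

Antiderivative: F(theta) = 6*theta/(9*theta**2 + 2); value = -156/1577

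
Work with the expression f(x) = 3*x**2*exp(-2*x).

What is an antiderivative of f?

Recognize the product-rule pattern: f = u'v + uv' with u = -3*x**2/2 - 3*x/2 - 3/4, v = exp(-2*x), so integration by parts undoes it.
Check: d/dx[-3*x**2*exp(-2*x)/2 - 3*x*exp(-2*x)/2 - 3*exp(-2*x)/4] = 3*x**2*exp(-2*x) = f(x).

An antiderivative is F(x) = -3*x**2*exp(-2*x)/2 - 3*x*exp(-2*x)/2 - 3*exp(-2*x)/4.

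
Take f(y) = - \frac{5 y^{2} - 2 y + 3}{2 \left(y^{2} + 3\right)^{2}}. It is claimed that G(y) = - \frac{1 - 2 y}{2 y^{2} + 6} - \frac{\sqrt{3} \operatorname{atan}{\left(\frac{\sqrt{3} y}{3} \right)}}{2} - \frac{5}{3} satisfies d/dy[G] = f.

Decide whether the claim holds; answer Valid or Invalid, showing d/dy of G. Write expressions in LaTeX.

d/dy[G] = \frac{- 5 y^{2} + 2 y - 3}{2 y^{4} + 12 y^{2} + 18}
This equals f(y) exactly, so the claim holds.

Valid. The derivative of G reproduces f.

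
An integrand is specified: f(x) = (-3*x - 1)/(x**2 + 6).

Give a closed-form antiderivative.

Recover f(x) by differentiating a candidate F(x); any mismatch rules it out.
Check: d/dx[-(9*log(x**2 + 6) + sqrt(6)*atan(sqrt(6)*x/6))/6] = (-3*x - 1)/(x**2 + 6) = f(x).

An antiderivative is F(x) = -(9*log(x**2 + 6) + sqrt(6)*atan(sqrt(6)*x/6))/6.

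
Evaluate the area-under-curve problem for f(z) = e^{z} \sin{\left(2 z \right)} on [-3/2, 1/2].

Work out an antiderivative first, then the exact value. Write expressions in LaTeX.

Antiderivative: F(z) = \frac{e^{z} \sin{\left(2 z \right)}}{5} - \frac{2 e^{z} \cos{\left(2 z \right)}}{5}; value = - \frac{2 e^{\frac{1}{2}} \cos{\left(1 \right)}}{5} + \frac{2 \cos{\left(3 \right)}}{5 e^{\frac{3}{2}}} + \frac{\sin{\left(3 \right)}}{5 e^{\frac{3}{2}}} + \frac{e^{\frac{1}{2}} \sin{\left(1 \right)}}{5}

A candidate is checked by its d/dz: the result must match f(z).
F(z) = \frac{e^{z} \sin{\left(2 z \right)}}{5} - \frac{2 e^{z} \cos{\left(2 z \right)}}{5} is an antiderivative of f.
Check: d/dz[\frac{e^{z} \sin{\left(2 z \right)}}{5} - \frac{2 e^{z} \cos{\left(2 z \right)}}{5}] = e^{z} \sin{\left(2 z \right)} = f(z).
F(1/2) = - \frac{2 e^{\frac{1}{2}} \cos{\left(1 \right)}}{5} + \frac{e^{\frac{1}{2}} \sin{\left(1 \right)}}{5}; F(-3/2) = - \frac{\sin{\left(3 \right)}}{5 e^{\frac{3}{2}}} - \frac{2 \cos{\left(3 \right)}}{5 e^{\frac{3}{2}}}.
Integral = F(1/2) - F(-3/2) = - \frac{2 e^{\frac{1}{2}} \cos{\left(1 \right)}}{5} + \frac{2 \cos{\left(3 \right)}}{5 e^{\frac{3}{2}}} + \frac{\sin{\left(3 \right)}}{5 e^{\frac{3}{2}}} + \frac{e^{\frac{1}{2}} \sin{\left(1 \right)}}{5}.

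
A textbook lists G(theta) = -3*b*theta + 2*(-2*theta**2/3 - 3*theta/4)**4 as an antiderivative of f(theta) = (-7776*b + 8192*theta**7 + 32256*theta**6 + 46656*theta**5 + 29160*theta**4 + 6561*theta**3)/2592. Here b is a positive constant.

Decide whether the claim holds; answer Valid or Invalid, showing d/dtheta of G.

Valid - differentiating G returns exactly f.

d/dtheta[G] = -3*b + 256*theta**7/81 + 112*theta**6/9 + 18*theta**5 + 45*theta**4/4 + 81*theta**3/32
This equals f(theta) exactly, so the claim holds.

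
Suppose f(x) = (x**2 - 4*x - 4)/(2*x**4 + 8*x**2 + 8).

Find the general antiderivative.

A candidate is checked by its d/dx: the result must match f(x).
Check: d/dx[(4 - 3*x)/(4*x**2 + 8) - sqrt(2)*atan(sqrt(2)*x/2)/8] = (x**2 - 4*x - 4)/(2*x**4 + 8*x**2 + 8) = f(x).

F(x) = (4 - 3*x)/(4*x**2 + 8) - sqrt(2)*atan(sqrt(2)*x/2)/8 + C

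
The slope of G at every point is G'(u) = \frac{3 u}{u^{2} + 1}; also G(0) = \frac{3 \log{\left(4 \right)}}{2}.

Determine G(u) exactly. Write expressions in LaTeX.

G(u) = \frac{3 \log{\left(4 u^{2} + 4 \right)}}{2}

G'(u) matches the chain-rule pattern g'(h)*h' with inner function h(u) = 4 u^{2} + 4; substituting w = h(u) collapses the integral.
A general antiderivative is \frac{3 \log{\left(4 u^{2} + 4 \right)}}{2} + C.
The condition gives C = \frac{3 \log{\left(4 \right)}}{2} - (\frac{3 \log{\left(4 \right)}}{2}) = 0.
So G(u) = \frac{3 \log{\left(4 u^{2} + 4 \right)}}{2}.
Check: d/du[\frac{3 \log{\left(4 u^{2} + 4 \right)}}{2}] = \frac{3 u}{u^{2} + 1} = G'(u).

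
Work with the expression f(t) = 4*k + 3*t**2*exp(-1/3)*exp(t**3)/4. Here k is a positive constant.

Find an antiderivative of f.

An antiderivative is F(t) = 4*k*t + exp(-1/3)*exp(t**3)/4.

An antiderivative F(t) passes only if d/dt[F] lands on f(t) exactly.
Check: d/dt[4*k*t + exp(-1/3)*exp(t**3)/4] = (16*k*exp(1/3) + 3*t**2*exp(t**3))*exp(-1/3)/4, which equals f(t).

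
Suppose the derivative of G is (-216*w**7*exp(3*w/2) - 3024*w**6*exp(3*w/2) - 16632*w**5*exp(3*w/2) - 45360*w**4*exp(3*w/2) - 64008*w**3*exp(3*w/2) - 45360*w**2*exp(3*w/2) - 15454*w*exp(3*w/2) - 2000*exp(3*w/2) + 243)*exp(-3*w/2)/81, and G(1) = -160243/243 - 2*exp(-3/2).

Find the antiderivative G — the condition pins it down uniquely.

For G(w) to be correct, d/dw[G] must agree with the stated G'(w) identically.
A general antiderivative is -w**2/3 - (w**2 + 4*w + 5/3)**4/3 - 2/3 - 2*exp(-3*w/2) + C.
The condition gives C = -160243/243 - 2*exp(-3/2) - (-160243/243 - 2*exp(-3/2)) = 0.
So G(w) = (-81*w**8*exp(3*w/2) - 1296*w**7*exp(3*w/2) - 8316*w**6*exp(3*w/2) - 27216*w**5*exp(3*w/2) - 48006*w**4*exp(3*w/2) - 45360*w**3*exp(3*w/2) - 23181*w**2*exp(3*w/2) - 6000*w*exp(3*w/2) - 787*exp(3*w/2) - 486)*exp(-3*w/2)/243.
Check: d/dw[(-81*w**8*exp(3*w/2) - 1296*w**7*exp(3*w/2) - 8316*w**6*exp(3*w/2) - 27216*w**5*exp(3*w/2) - 48006*w**4*exp(3*w/2) - 45360*w**3*exp(3*w/2) - 23181*w**2*exp(3*w/2) - 6000*w*exp(3*w/2) - 787*exp(3*w/2) - 486)*exp(-3*w/2)/243] = (-216*w**7*exp(3*w/2) - 3024*w**6*exp(3*w/2) - 16632*w**5*exp(3*w/2) - 45360*w**4*exp(3*w/2) - 64008*w**3*exp(3*w/2) - 45360*w**2*exp(3*w/2) - 15454*w*exp(3*w/2) - 2000*exp(3*w/2) + 243)*exp(-3*w/2)/81 = G'(w).

G(w) = (-81*w**8*exp(3*w/2) - 1296*w**7*exp(3*w/2) - 8316*w**6*exp(3*w/2) - 27216*w**5*exp(3*w/2) - 48006*w**4*exp(3*w/2) - 45360*w**3*exp(3*w/2) - 23181*w**2*exp(3*w/2) - 6000*w*exp(3*w/2) - 787*exp(3*w/2) - 486)*exp(-3*w/2)/243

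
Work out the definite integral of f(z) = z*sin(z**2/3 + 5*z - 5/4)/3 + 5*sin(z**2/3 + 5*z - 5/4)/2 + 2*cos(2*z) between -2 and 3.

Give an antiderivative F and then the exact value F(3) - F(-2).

Antiderivative: F(z) = sin(2*z) - cos(z**2/3 + 5*z - 5/4)/2; value = sin(4) + cos(119/12)/2 + sin(6) - cos(67/4)/2

The integrand splits into summands that can be handled one at a time.
F(z) = sin(2*z) - cos(z**2/3 + 5*z - 5/4)/2 is an antiderivative of f.
Check: d/dz[sin(2*z) - cos(z**2/3 + 5*z - 5/4)/2] = z*sin(z**2/3 + 5*z - 5/4)/3 + 5*sin(z**2/3 + 5*z - 5/4)/2 + 2*cos(2*z) = f(z).
F(3) = sin(6) - cos(67/4)/2; F(-2) = -cos(119/12)/2 - sin(4).
Integral = F(3) - F(-2) = sin(4) + cos(119/12)/2 + sin(6) - cos(67/4)/2.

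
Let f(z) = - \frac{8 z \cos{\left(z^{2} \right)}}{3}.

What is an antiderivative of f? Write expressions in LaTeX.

An antiderivative is F(z) = - \frac{4 \sin{\left(z^{2} \right)}}{3}.

Differentiate the proposed F(z) back; it has to land on f(z) exactly.
Check: d/dz[- \frac{4 \sin{\left(z^{2} \right)}}{3}] = - \frac{8 z \cos{\left(z^{2} \right)}}{3} = f(z).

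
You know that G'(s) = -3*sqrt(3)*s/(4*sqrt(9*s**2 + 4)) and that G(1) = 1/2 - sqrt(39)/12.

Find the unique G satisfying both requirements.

The substitution u = 3*s**2 + 4/3 works: G'(s) is exactly (dG/du)*(du/ds) for that inner function.
A general antiderivative is -sqrt(3*s**2 + 4/3)/4 + C.
The condition gives C = 1/2 - sqrt(39)/12 - (-sqrt(39)/12) = 1/2.
So G(s) = 1/2 - sqrt(3*s**2 + 4/3)/4.
Check: d/ds[1/2 - sqrt(3*s**2 + 4/3)/4] = -3*sqrt(3)*s/(4*sqrt(9*s**2 + 4)) = G'(s).

G(s) = 1/2 - sqrt(3*s**2 + 4/3)/4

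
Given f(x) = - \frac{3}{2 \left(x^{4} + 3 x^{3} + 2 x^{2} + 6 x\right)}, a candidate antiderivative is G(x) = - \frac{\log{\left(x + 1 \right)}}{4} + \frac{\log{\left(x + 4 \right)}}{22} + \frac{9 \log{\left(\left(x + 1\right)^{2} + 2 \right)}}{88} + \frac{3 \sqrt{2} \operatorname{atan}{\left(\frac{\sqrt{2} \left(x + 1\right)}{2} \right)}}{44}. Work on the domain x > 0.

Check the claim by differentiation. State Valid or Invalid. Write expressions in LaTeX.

d/dx[G] = - \frac{3}{2 x^{4} + 14 x^{3} + 34 x^{2} + 46 x + 24}
d/dx[G] - f(x) = \frac{12 x^{3} + 45 x^{2} + 51 x + 36}{2 x^{8} + 20 x^{7} + 80 x^{6} + 188 x^{5} + 314 x^{4} + 368 x^{3} + 324 x^{2} + 144 x} != 0.

Invalid: d/dx[G] - f = \frac{12 x^{3} + 45 x^{2} + 51 x + 36}{2 x^{8} + 20 x^{7} + 80 x^{6} + 188 x^{5} + 314 x^{4} + 368 x^{3} + 324 x^{2} + 144 x}, which is not 0.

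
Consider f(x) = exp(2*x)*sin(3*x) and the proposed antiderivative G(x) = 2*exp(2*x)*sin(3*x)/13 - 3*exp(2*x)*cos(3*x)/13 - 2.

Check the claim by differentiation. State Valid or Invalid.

Valid: G'(x) = f(x).

d/dx[G] = exp(2*x)*sin(3*x)
This equals f(x) exactly, so the claim holds.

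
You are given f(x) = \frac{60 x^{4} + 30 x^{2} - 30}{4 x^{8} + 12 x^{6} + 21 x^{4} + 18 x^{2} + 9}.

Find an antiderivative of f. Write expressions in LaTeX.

f has the shape u'v + uv' for u = - 5 x and v = \frac{1}{x^{4} + \frac{3 x^{2}}{2} + \frac{3}{2}} — it is the derivative of the product u*v.
Check: d/dx[- \frac{5 x}{x^{4} + \frac{3 x^{2}}{2} + \frac{3}{2}}] = \frac{60 x^{4} + 30 x^{2} - 30}{4 x^{8} + 12 x^{6} + 21 x^{4} + 18 x^{2} + 9} = f(x).

An antiderivative is F(x) = - \frac{5 x}{x^{4} + \frac{3 x^{2}}{2} + \frac{3}{2}}.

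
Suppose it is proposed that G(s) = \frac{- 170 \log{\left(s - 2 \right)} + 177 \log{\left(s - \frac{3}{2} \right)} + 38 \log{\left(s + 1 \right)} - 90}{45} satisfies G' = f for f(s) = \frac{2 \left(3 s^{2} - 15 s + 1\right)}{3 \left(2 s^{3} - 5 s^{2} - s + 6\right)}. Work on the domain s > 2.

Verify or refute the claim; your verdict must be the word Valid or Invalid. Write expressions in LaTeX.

d/ds[G] = \frac{6 s^{2} - 30 s + 2}{6 s^{3} - 15 s^{2} - 3 s + 18}
This equals f(s) exactly, so the claim holds.

Valid - differentiating G returns exactly f.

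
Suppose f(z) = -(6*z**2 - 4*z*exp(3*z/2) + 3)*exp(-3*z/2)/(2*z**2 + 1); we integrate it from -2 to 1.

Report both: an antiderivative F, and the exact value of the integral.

Recover f(z) by differentiating a candidate F(z); any mismatch rules it out.
F(z) = (exp(3*z/2)*log(2*z**2 + 1) + 2)*exp(-3*z/2) is an antiderivative of f.
Check: d/dz[(exp(3*z/2)*log(2*z**2 + 1) + 2)*exp(-3*z/2)] = (-6*z**2 + 4*z*exp(3*z/2) - 3)/(2*z**2*exp(3*z/2) + exp(3*z/2)), which equals f(z).
F(1) = 2*exp(-3/2) + log(3); F(-2) = log(9) + 2*exp(3).
Integral = F(1) - F(-2) = -2*exp(3) - log(9) + 2*exp(-3/2) + log(3).

Antiderivative: F(z) = (exp(3*z/2)*log(2*z**2 + 1) + 2)*exp(-3*z/2); value = -2*exp(3) - log(9) + 2*exp(-3/2) + log(3)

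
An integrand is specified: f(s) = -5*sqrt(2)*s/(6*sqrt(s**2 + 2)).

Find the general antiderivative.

F(s) = -5*sqrt(s**2/2 + 1)/3 + C

The substitution u = s**2/2 + 1 works: f is exactly (dF/du)*(du/ds) for that inner function.
Check: d/ds[-5*sqrt(s**2/2 + 1)/3] = -5*sqrt(2)*s/(6*sqrt(s**2 + 2)) = f(s).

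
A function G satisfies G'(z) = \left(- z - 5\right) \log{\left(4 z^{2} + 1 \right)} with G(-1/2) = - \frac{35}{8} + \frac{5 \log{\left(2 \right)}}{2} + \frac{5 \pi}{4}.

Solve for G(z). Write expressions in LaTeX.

Differentiate the proposed G(z) back; it has to land on the given G'(z).
A general antiderivative is \frac{z^{2}}{2} + 10 z + \left(- \frac{z^{2}}{2} - 5 z\right) \log{\left(4 z^{2} + 1 \right)} - \frac{\log{\left(z^{2} + \frac{1}{4} \right)}}{8} - 5 \operatorname{atan}{\left(2 z \right)} + C.
The condition gives C = - \frac{35}{8} + \frac{5 \log{\left(2 \right)}}{2} + \frac{5 \pi}{4} - (- \frac{39}{8} + \frac{5 \log{\left(2 \right)}}{2} + \frac{5 \pi}{4}) = \frac{1}{2}.
So G(z) = - \frac{z^{2} \log{\left(4 z^{2} + 1 \right)}}{2} + \frac{z^{2}}{2} - 5 z \log{\left(4 z^{2} + 1 \right)} + 10 z - \frac{\log{\left(z^{2} + \frac{1}{4} \right)}}{8} - 5 \operatorname{atan}{\left(2 z \right)} + \frac{1}{2}.
Check: d/dz[- \frac{z^{2} \log{\left(4 z^{2} + 1 \right)}}{2} + \frac{z^{2}}{2} - 5 z \log{\left(4 z^{2} + 1 \right)} + 10 z - \frac{\log{\left(z^{2} + \frac{1}{4} \right)}}{8} - 5 \operatorname{atan}{\left(2 z \right)} + \frac{1}{2}] = - z \log{\left(4 z^{2} + 1 \right)} - 5 \log{\left(4 z^{2} + 1 \right)}, which equals G'(z).

G(z) = - \frac{z^{2} \log{\left(4 z^{2} + 1 \right)}}{2} + \frac{z^{2}}{2} - 5 z \log{\left(4 z^{2} + 1 \right)} + 10 z - \frac{\log{\left(z^{2} + \frac{1}{4} \right)}}{8} - 5 \operatorname{atan}{\left(2 z \right)} + \frac{1}{2}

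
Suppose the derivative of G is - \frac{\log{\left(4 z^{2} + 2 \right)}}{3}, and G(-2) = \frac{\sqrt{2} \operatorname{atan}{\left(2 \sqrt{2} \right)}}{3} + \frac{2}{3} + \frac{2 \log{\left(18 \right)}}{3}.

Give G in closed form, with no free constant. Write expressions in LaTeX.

A candidate passes only if d/dz[G] lands on the given G'(z) exactly.
A general antiderivative is - \frac{z \log{\left(4 z^{2} + 2 \right)}}{3} + \frac{2 z}{3} - \frac{\sqrt{2} \operatorname{atan}{\left(\sqrt{2} z \right)}}{3} + C.
The condition gives C = \frac{\sqrt{2} \operatorname{atan}{\left(2 \sqrt{2} \right)}}{3} + \frac{2}{3} + \frac{2 \log{\left(18 \right)}}{3} - (- \frac{4}{3} + \frac{\sqrt{2} \operatorname{atan}{\left(2 \sqrt{2} \right)}}{3} + \frac{2 \log{\left(18 \right)}}{3}) = 2.
So G(z) = - \frac{z \log{\left(4 z^{2} + 2 \right)} - 2 z + \sqrt{2} \operatorname{atan}{\left(\sqrt{2} z \right)} - 6}{3}.
Check: d/dz[- \frac{z \log{\left(4 z^{2} + 2 \right)} - 2 z + \sqrt{2} \operatorname{atan}{\left(\sqrt{2} z \right)} - 6}{3}] = - \frac{\log{\left(2 z^{2} + 1 \right)}}{3} - \frac{\log{\left(2 \right)}}{3}, which equals G'(z).

G(z) = - \frac{z \log{\left(4 z^{2} + 2 \right)} - 2 z + \sqrt{2} \operatorname{atan}{\left(\sqrt{2} z \right)} - 6}{3}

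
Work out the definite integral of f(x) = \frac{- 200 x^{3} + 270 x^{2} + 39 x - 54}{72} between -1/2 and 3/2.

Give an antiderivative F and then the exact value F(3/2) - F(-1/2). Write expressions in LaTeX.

f matches the chain-rule pattern g'(h)*h' with inner function h(x) = - \frac{5 x^{2}}{3} + \frac{3 x}{2} + 1; substituting u = h(x) collapses the integral.
F(x) = - \frac{\left(10 x^{2} - 9 x - 6\right)^{2}}{144} is an antiderivative of f.
Check: d/dx[- \frac{\left(10 x^{2} - 9 x - 6\right)^{2}}{144}] = - \frac{25 x^{3}}{9} + \frac{15 x^{2}}{4} + \frac{13 x}{24} - \frac{3}{4}, which equals f(x).
F(3/2) = - \frac{1}{16}; F(-1/2) = - \frac{1}{144}.
Integral = F(3/2) - F(-1/2) = - \frac{1}{18}.

Antiderivative: F(x) = - \frac{\left(10 x^{2} - 9 x - 6\right)^{2}}{144}; value = - \frac{1}{18}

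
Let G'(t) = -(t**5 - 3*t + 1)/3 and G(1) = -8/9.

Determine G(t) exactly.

G(t) = -t**6/18 + t**2/2 - t/3 - 1

Since d/dt undoes antidifferentiation here, G(t) must give back the stated G'(t).
A general antiderivative is -t**6/18 + t**2/2 - t/3 + C.
The condition gives C = -8/9 - (1/9) = -1.
So G(t) = -t**6/18 + t**2/2 - t/3 - 1.
Check: d/dt[-t**6/18 + t**2/2 - t/3 - 1] = -t**5/3 + t - 1/3, which equals G'(t).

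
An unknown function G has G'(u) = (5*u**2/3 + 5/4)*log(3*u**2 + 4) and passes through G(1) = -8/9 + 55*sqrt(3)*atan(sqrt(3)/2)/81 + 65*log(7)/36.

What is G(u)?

For G(u) to be correct, d/du[G] must agree with the stated G'(u) identically.
A general antiderivative is -10*u**3/27 - 55*u/54 + (5*u**3/9 + 5*u/4)*log(3*u**2 + 4) + 55*sqrt(3)*atan(sqrt(3)*u/2)/81 + C.
The condition gives C = -8/9 + 55*sqrt(3)*atan(sqrt(3)/2)/81 + 65*log(7)/36 - (-25/18 + 55*sqrt(3)*atan(sqrt(3)/2)/81 + 65*log(7)/36) = 1/2.
So G(u) = -10*u**3/27 - 55*u/54 + (5*u**3/9 + 5*u/4)*log(3*u**2 + 4) + 55*sqrt(3)*atan(sqrt(3)*u/2)/81 + 1/2.
Check: d/du[-10*u**3/27 - 55*u/54 + (5*u**3/9 + 5*u/4)*log(3*u**2 + 4) + 55*sqrt(3)*atan(sqrt(3)*u/2)/81 + 1/2] = 5*u**2*log(3*u**2 + 4)/3 + 5*log(3*u**2 + 4)/4, which equals G'(u).

G(u) = -10*u**3/27 - 55*u/54 + (5*u**3/9 + 5*u/4)*log(3*u**2 + 4) + 55*sqrt(3)*atan(sqrt(3)*u/2)/81 + 1/2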